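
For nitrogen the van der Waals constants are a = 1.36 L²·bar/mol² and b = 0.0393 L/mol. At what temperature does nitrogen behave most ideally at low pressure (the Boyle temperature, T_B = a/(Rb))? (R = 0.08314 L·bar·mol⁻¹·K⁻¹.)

For a van der Waals gas the second virial coefficient B₂ = b − a/(RT) vanishes at T_B = a/(Rb).
T_B = 1.36/(0.08314×0.0393) = 1.36/0.0032674 = 416.2 K

T_B ≈ 416.2 K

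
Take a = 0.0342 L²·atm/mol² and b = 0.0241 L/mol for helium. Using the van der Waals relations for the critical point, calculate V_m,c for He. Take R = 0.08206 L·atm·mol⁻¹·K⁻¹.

For a van der Waals gas, V_m,c = 3b.
V_m,c = 3×0.0241 = 0.07230 L/mol

V_m,c ≈ 0.07230 L/mol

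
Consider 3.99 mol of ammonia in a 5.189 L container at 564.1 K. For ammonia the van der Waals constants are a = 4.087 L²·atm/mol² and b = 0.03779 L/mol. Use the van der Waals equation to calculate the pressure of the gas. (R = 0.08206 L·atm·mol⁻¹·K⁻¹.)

P = nRT/(V − nb) − a n²/V²
nRT/(V − nb) = (3.99)(0.08206)(564.1)/(5.189 − 3.99×0.03779) = 184.70/5.0382 = 36.660 atm
a n²/V² = (4.087)(3.99)²/(5.189)² = 2.4165 atm
P = 36.660 − 2.4165 = 34.24 atm

P ≈ 34.24 atm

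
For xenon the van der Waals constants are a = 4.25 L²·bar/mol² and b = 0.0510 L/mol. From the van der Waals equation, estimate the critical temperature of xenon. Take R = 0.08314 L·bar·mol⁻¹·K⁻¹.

T_c ≈ 297.0 K

For a van der Waals gas, T_c = 8a/(27Rb).
T_c = 8×4.25/(27×0.08314×0.0510) = 34.000/0.11448 = 297.0 K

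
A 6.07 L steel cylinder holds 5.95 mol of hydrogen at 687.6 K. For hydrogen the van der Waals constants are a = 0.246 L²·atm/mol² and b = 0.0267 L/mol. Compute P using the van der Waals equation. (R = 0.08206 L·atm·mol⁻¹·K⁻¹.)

P ≈ 56.56 atm

P = nRT/(V − nb) − a n²/V²
nRT/(V − nb) = (5.95)(0.08206)(687.6)/(6.07 − 5.95×0.0267) = 335.73/5.9111 = 56.797 atm
a n²/V² = (0.246)(5.95)²/(6.07)² = 0.23637 atm
P = 56.797 − 0.23637 = 56.56 atm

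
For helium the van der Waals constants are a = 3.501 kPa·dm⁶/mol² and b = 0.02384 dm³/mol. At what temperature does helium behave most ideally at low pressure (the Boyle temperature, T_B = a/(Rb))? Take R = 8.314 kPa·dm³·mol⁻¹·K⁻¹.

For a van der Waals gas the second virial coefficient B₂ = b − a/(RT) vanishes at T_B = a/(Rb).
T_B = 3.501/(8.314×0.02384) = 3.501/0.19821 = 17.66 K

T_B ≈ 17.66 K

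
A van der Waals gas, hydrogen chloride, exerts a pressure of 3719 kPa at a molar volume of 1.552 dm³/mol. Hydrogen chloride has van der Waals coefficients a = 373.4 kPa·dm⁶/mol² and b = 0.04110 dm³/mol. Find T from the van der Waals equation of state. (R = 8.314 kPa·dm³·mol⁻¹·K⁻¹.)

T = (P + a/V_m²)(V_m − b)/R
P + a/V_m² = 3719 + 373.4/(1.552)² = 3874.0 kPa
V_m − b = 1.552 − 0.04110 = 1.5109 dm³/mol
T = (3874.0)(1.5109)/8.314 = 704.0 K

T ≈ 704.0 K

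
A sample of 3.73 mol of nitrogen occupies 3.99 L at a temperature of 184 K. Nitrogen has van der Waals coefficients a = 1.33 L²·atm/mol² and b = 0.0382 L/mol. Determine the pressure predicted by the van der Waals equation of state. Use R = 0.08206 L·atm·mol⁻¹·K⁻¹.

P ≈ 13.48 atm

P = nRT/(V − nb) − a n²/V²
nRT/(V − nb) = (3.73)(0.08206)(184)/(3.99 − 3.73×0.0382) = 56.319/3.8475 = 14.638 atm
a n²/V² = (1.33)(3.73)²/(3.99)² = 1.1623 atm
P = 14.638 − 1.1623 = 13.48 atm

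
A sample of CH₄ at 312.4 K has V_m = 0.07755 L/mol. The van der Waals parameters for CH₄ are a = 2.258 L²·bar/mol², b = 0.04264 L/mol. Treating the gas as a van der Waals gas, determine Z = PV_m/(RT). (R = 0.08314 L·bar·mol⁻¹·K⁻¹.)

Z ≈ 1.100

P = RT/(V_m − b) − a/V_m² = (0.08314)(312.4)/(0.07755 − 0.04264) − 2.258/(0.07755)²
  = 25.973/0.034910 − 375.46 = 744.00 − 375.46 = 368.54 bar
Z = PV_m/(RT) = (368.54)(0.07755)/((0.08314)(312.4)) = 28.580/25.973 = 1.100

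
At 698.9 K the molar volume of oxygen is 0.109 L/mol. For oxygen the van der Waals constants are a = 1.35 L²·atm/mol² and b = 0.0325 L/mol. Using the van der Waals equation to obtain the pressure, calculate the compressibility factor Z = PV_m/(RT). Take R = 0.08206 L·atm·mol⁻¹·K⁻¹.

Z ≈ 1.209

P = RT/(V_m − b) − a/V_m² = (0.08206)(698.9)/(0.109 − 0.0325) − 1.35/(0.109)²
  = 57.352/0.076500 − 113.63 = 749.70 − 113.63 = 636.07 atm
Z = PV_m/(RT) = (636.07)(0.109)/((0.08206)(698.9)) = 69.332/57.352 = 1.209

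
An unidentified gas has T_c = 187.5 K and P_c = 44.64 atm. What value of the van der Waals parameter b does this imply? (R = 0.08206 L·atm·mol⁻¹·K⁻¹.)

b ≈ 0.04308 L/mol

From T_c = 8a/(27Rb) and P_c = a/(27b²): b = R T_c/(8 P_c).
b = (0.08206)(187.5)/(8×44.64) = 15.386/357.12 = 0.04308 L/mol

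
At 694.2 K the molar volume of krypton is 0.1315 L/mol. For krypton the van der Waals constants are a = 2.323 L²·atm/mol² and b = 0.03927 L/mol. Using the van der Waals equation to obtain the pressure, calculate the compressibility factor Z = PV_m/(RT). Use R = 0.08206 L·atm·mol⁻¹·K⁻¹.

Z ≈ 1.116

P = RT/(V_m − b) − a/V_m² = (0.08206)(694.2)/(0.1315 − 0.03927) − 2.323/(0.1315)²
  = 56.966/0.092230 − 134.34 = 617.65 − 134.34 = 483.31 atm
Z = PV_m/(RT) = (483.31)(0.1315)/((0.08206)(694.2)) = 63.555/56.966 = 1.116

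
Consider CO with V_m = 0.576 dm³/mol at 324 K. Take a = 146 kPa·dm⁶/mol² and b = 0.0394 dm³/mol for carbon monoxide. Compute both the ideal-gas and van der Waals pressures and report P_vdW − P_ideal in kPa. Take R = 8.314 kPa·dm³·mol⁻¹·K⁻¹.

Ideal: P_ideal = RT/V_m = (8.314)(324)/0.576 = 4676.63 kPa
vdW: P = RT/(V_m − b) − a/V_m² = 2693.74/0.536600 − 146/0.331776 = 5020.01 − 440.056 = 4579.95 kPa
ΔP = 4579.95 − 4676.63 = -96.7 kPa

ΔP ≈ -96.7 kPa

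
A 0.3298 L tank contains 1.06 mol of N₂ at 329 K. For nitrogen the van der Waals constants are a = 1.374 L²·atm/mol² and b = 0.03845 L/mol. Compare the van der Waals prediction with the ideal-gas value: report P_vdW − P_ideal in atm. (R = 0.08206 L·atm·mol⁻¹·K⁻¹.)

ΔP ≈ -1.958 atm

Ideal: P_ideal = nRT/V = (1.06)(0.08206)(329)/0.3298 = 86.7726 atm
vdW: P = nRT/(V − nb) − a n²/V² = 28.6176/0.289043 − 1.54383/0.108768 = 99.0081 − 14.1938 = 84.8143 atm
ΔP = 84.8143 − 86.7726 = -1.958 atm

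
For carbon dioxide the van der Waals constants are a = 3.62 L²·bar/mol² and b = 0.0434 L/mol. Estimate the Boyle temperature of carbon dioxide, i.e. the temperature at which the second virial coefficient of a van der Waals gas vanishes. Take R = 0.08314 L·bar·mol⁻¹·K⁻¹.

For a van der Waals gas the second virial coefficient B₂ = b − a/(RT) vanishes at T_B = a/(Rb).
T_B = 3.62/(0.08314×0.0434) = 3.62/0.0036083 = 1003 K

T_B ≈ 1003 K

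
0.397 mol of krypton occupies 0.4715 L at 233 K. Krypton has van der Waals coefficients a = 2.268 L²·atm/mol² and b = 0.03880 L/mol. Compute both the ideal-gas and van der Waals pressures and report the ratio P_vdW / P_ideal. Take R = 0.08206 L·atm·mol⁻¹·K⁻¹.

P_vdW / P_ideal ≈ 0.9339

Ideal: P_ideal = nRT/V = (0.397)(0.08206)(233)/0.4715 = 16.0989 atm
vdW: P = nRT/(V − nb) − a n²/V² = 7.59063/0.456096 − 0.357457/0.222312 = 16.6426 − 1.60791 = 15.0347 atm
Ratio = 15.0347/16.0989 = 0.9339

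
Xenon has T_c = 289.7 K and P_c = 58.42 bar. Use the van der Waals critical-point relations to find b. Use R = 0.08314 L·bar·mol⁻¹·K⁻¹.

From T_c = 8a/(27Rb) and P_c = a/(27b²): b = R T_c/(8 P_c).
b = (0.08314)(289.7)/(8×58.42) = 24.086/467.36 = 0.05154 L/mol

b ≈ 0.05154 L/mol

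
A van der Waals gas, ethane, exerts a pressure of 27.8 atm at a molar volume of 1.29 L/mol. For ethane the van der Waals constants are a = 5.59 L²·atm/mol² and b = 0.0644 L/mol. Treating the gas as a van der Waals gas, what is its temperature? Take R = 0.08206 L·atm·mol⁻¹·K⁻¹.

T ≈ 465.4 K

T = (P + a/V_m²)(V_m − b)/R
P + a/V_m² = 27.8 + 5.59/(1.29)² = 31.159 atm
V_m − b = 1.29 − 0.0644 = 1.2256 L/mol
T = (31.159)(1.2256)/0.08206 = 465.4 K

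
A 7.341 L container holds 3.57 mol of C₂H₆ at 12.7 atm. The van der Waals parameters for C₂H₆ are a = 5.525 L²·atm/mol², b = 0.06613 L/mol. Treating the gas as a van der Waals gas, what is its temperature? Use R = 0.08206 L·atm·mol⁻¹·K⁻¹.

T = (P + a n²/V²)(V − nb)/(nR)
P + a n²/V² = 12.7 + (5.525)(3.57)²/(7.341)² = 14.007 atm
V − nb = 7.341 − (3.57)(0.06613) = 7.1049 L
T = (14.007)(7.1049)/((3.57)(0.08206)) = 339.7 K

T ≈ 339.7 K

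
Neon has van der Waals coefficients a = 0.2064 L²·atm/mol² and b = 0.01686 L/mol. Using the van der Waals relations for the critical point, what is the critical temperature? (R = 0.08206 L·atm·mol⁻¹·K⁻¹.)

For a van der Waals gas, T_c = 8a/(27Rb).
T_c = 8×0.2064/(27×0.08206×0.01686) = 1.6512/0.037355 = 44.20 K

T_c ≈ 44.20 K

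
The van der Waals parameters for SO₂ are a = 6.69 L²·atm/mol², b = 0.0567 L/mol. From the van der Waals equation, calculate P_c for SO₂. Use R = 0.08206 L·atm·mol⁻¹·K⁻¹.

P_c ≈ 77.07 atm

For a van der Waals gas, P_c = a/(27b²).
P_c = 6.69/(27×(0.0567)²) = 6.69/0.086802 = 77.07 atm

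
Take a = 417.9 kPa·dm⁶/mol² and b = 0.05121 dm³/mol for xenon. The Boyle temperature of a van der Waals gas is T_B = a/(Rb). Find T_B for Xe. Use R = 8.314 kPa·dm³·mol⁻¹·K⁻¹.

T_B ≈ 981.5 K

For a van der Waals gas the second virial coefficient B₂ = b − a/(RT) vanishes at T_B = a/(Rb).
T_B = 417.9/(8.314×0.05121) = 417.9/0.42576 = 981.5 K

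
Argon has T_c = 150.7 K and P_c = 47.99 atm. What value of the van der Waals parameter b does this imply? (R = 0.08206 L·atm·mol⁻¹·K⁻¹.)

b ≈ 0.03221 L/mol

From T_c = 8a/(27Rb) and P_c = a/(27b²): b = R T_c/(8 P_c).
b = (0.08206)(150.7)/(8×47.99) = 12.366/383.92 = 0.03221 L/mol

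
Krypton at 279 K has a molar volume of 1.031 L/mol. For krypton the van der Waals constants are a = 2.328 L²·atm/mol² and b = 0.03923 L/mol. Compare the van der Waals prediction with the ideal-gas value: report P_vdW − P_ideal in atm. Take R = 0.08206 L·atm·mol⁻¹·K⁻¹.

ΔP ≈ -1.312 atm

Ideal: P_ideal = RT/V_m = (0.08206)(279)/1.031 = 22.2063 atm
vdW: P = RT/(V_m − b) − a/V_m² = 22.8947/0.991770 − 2.328/1.06296 = 23.0847 − 2.19011 = 20.8946 atm
ΔP = 20.8946 − 22.2063 = -1.312 atm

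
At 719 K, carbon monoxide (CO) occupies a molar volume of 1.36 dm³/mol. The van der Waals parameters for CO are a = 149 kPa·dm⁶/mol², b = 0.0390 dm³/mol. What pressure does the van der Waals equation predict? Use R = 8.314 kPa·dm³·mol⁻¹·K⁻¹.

P = RT/(V_m − b) − a/V_m²
RT/(V_m − b) = (8.314)(719)/(1.36 − 0.0390) = 5977.8/1.3210 = 4525.2 kPa
a/V_m² = 149/(1.36)² = 80.558 kPa
P = 4525.2 − 80.558 = 4445 kPa

P ≈ 4445 kPa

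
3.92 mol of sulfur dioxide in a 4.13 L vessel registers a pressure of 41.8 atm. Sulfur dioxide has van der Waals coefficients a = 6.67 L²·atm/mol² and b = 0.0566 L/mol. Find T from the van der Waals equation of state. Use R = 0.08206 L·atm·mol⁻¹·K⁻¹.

T = (P + a n²/V²)(V − nb)/(nR)
P + a n²/V² = 41.8 + (6.67)(3.92)²/(4.13)² = 47.809 atm
V − nb = 4.13 − (3.92)(0.0566) = 3.9081 L
T = (47.809)(3.9081)/((3.92)(0.08206)) = 580.8 K

T ≈ 580.8 K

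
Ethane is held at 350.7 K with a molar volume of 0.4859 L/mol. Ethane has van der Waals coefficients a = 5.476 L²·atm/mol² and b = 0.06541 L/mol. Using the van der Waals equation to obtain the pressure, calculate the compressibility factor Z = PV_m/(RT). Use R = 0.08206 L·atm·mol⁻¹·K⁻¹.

Z ≈ 0.7640

P = RT/(V_m − b) − a/V_m² = (0.08206)(350.7)/(0.4859 − 0.06541) − 5.476/(0.4859)²
  = 28.778/0.42049 − 23.194 = 68.439 − 23.194 = 45.245 atm
Z = PV_m/(RT) = (45.245)(0.4859)/((0.08206)(350.7)) = 21.985/28.778 = 0.7640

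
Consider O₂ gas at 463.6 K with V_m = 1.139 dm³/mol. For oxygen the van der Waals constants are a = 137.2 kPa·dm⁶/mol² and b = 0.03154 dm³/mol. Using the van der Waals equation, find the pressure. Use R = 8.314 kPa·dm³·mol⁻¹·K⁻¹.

P ≈ 3375 kPa

P = RT/(V_m − b) − a/V_m²
RT/(V_m − b) = (8.314)(463.6)/(1.139 − 0.03154) = 3854.4/1.1075 = 3480.3 kPa
a/V_m² = 137.2/(1.139)² = 105.76 kPa
P = 3480.3 − 105.76 = 3375 kPa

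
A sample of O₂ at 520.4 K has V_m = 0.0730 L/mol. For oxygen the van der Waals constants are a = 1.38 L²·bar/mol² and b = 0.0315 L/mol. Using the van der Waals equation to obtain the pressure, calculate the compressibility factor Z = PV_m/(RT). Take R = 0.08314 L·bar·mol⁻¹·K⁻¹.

P = RT/(V_m − b) − a/V_m² = (0.08314)(520.4)/(0.0730 − 0.0315) − 1.38/(0.0730)²
  = 43.266/0.041500 − 258.96 = 1042.6 − 258.96 = 783.6 bar
Z = PV_m/(RT) = (783.6)(0.0730)/((0.08314)(520.4)) = 57.203/43.266 = 1.322

Z ≈ 1.322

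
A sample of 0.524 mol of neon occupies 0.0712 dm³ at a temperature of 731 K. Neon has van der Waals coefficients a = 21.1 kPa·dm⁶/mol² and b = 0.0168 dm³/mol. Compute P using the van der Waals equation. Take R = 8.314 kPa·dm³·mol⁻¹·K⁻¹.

P ≈ 49895 kPa

P = nRT/(V − nb) − a n²/V²
nRT/(V − nb) = (0.524)(8.314)(731)/(0.0712 − 0.524×0.0168) = 3184.6/0.062397 = 51038 kPa
a n²/V² = (21.1)(0.524)²/(0.0712)² = 1142.8 kPa
P = 51038 − 1142.8 = 49895 kPa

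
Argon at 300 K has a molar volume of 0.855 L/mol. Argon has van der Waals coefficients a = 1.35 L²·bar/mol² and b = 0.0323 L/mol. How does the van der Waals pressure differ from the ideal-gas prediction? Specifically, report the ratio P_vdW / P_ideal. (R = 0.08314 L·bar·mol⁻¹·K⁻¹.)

Ideal: P_ideal = RT/V_m = (0.08314)(300)/0.855 = 29.1719 bar
vdW: P = RT/(V_m − b) − a/V_m² = 24.9420/0.822700 − 1.35/0.731025 = 30.3172 − 1.84672 = 28.4705 bar
Ratio = 28.4705/29.1719 = 0.9760

P_vdW / P_ideal ≈ 0.9760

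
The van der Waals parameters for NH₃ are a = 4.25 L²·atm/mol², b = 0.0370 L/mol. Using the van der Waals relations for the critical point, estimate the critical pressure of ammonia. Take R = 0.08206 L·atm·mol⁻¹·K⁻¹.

P_c ≈ 115.0 atm

For a van der Waals gas, P_c = a/(27b²).
P_c = 4.25/(27×(0.0370)²) = 4.25/0.036963 = 115.0 atm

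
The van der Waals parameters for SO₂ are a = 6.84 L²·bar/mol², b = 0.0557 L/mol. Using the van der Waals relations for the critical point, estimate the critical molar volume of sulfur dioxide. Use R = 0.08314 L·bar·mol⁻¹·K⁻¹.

For a van der Waals gas, V_m,c = 3b.
V_m,c = 3×0.0557 = 0.1671 L/mol

V_m,c ≈ 0.1671 L/mol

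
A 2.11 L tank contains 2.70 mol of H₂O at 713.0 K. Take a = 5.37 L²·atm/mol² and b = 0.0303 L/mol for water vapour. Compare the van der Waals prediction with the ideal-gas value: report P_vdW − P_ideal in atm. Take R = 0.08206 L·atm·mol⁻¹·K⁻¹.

Ideal: P_ideal = nRT/V = (2.70)(0.08206)(713.0)/2.11 = 74.8691 atm
vdW: P = nRT/(V − nb) − a n²/V² = 157.974/2.02819 − 39.1473/4.45210 = 77.8892 − 8.79300 = 69.0962 atm
ΔP = 69.0962 − 74.8691 = -5.773 atm

ΔP ≈ -5.773 atm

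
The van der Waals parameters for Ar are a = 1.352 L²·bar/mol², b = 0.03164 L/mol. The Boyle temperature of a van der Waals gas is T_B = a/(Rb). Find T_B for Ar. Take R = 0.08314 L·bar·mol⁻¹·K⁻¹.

T_B ≈ 514.0 K

For a van der Waals gas the second virial coefficient B₂ = b − a/(RT) vanishes at T_B = a/(Rb).
T_B = 1.352/(0.08314×0.03164) = 1.352/0.0026305 = 514.0 K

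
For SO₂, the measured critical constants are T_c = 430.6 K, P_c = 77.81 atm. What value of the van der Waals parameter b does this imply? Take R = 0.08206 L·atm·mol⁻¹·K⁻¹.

b ≈ 0.05676 L/mol

From T_c = 8a/(27Rb) and P_c = a/(27b²): b = R T_c/(8 P_c).
b = (0.08206)(430.6)/(8×77.81) = 35.335/622.48 = 0.05676 L/mol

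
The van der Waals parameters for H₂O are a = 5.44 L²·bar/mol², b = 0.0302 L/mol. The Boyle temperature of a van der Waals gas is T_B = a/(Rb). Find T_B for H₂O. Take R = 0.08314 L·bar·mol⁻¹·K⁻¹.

For a van der Waals gas the second virial coefficient B₂ = b − a/(RT) vanishes at T_B = a/(Rb).
T_B = 5.44/(0.08314×0.0302) = 5.44/0.0025108 = 2167 K

T_B ≈ 2167 K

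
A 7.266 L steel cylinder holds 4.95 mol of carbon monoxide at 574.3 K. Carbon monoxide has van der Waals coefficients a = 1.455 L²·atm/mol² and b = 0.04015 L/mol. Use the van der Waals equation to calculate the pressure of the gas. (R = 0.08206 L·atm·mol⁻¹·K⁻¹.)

P = nRT/(V − nb) − a n²/V²
nRT/(V − nb) = (4.95)(0.08206)(574.3)/(7.266 − 4.95×0.04015) = 233.28/7.0673 = 33.008 atm
a n²/V² = (1.455)(4.95)²/(7.266)² = 0.67528 atm
P = 33.008 − 0.67528 = 32.33 atm

P ≈ 32.33 atm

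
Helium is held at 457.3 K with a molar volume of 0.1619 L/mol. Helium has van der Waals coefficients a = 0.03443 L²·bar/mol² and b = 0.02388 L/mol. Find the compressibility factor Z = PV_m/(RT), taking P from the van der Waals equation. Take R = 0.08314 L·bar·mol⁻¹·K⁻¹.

P = RT/(V_m − b) − a/V_m² = (0.08314)(457.3)/(0.1619 − 0.02388) − 0.03443/(0.1619)²
  = 38.020/0.13802 − 1.3135 = 275.47 − 1.3135 = 274.16 bar
Z = PV_m/(RT) = (274.16)(0.1619)/((0.08314)(457.3)) = 44.387/38.020 = 1.167

Z ≈ 1.167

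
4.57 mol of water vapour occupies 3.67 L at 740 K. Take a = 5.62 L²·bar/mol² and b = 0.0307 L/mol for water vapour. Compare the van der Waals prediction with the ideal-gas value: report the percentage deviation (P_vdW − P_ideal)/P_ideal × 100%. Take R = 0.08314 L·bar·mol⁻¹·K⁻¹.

-7.40 %

Ideal: P_ideal = nRT/V = (4.57)(0.08314)(740)/3.67 = 76.6111 bar
vdW: P = nRT/(V − nb) − a n²/V² = 281.163/3.52970 − 117.373/13.4689 = 79.6563 − 8.71437 = 70.9419 bar
% deviation = (70.9419 − 76.6111)/76.6111 × 100% = -7.40%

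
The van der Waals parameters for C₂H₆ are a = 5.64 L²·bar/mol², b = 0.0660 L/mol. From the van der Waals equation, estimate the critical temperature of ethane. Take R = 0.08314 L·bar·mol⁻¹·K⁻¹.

For a van der Waals gas, T_c = 8a/(27Rb).
T_c = 8×5.64/(27×0.08314×0.0660) = 45.120/0.14816 = 304.5 K

T_c ≈ 304.5 K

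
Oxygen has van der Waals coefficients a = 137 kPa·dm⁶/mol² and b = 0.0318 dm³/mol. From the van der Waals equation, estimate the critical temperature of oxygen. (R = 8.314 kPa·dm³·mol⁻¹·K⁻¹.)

T_c ≈ 153.5 K

For a van der Waals gas, T_c = 8a/(27Rb).
T_c = 8×137/(27×8.314×0.0318) = 1096.0/7.1384 = 153.5 K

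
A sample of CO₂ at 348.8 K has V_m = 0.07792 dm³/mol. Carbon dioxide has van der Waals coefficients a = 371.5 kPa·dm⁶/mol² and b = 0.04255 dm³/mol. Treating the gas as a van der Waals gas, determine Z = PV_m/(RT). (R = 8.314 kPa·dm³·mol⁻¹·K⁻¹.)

P = RT/(V_m − b) − a/V_m² = (8.314)(348.8)/(0.07792 − 0.04255) − 371.5/(0.07792)²
  = 2899.9/0.035370 − 61187 = 81988 − 61187 = 20801 kPa
Z = PV_m/(RT) = (20801)(0.07792)/((8.314)(348.8)) = 1620.8/2899.9 = 0.5589

Z ≈ 0.5589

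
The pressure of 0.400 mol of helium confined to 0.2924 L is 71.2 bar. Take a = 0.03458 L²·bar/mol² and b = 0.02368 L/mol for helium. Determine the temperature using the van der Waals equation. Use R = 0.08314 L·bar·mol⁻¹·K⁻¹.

T = (P + a n²/V²)(V − nb)/(nR)
P + a n²/V² = 71.2 + (0.03458)(0.400)²/(0.2924)² = 71.265 bar
V − nb = 0.2924 − (0.400)(0.02368) = 0.28293 L
T = (71.265)(0.28293)/((0.400)(0.08314)) = 606.3 K

T ≈ 606.3 K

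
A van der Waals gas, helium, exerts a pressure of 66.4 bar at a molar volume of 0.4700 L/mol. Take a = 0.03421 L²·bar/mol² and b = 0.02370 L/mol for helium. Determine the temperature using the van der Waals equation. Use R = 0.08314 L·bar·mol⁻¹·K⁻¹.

T = (P + a/V_m²)(V_m − b)/R
P + a/V_m² = 66.4 + 0.03421/(0.4700)² = 66.555 bar
V_m − b = 0.4700 − 0.02370 = 0.44630 L/mol
T = (66.555)(0.44630)/0.08314 = 357.3 K

T ≈ 357.3 K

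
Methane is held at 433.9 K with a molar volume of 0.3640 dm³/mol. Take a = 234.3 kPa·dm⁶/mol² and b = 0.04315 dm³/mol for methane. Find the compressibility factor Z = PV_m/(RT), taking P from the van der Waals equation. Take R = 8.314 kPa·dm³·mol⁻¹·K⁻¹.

Z ≈ 0.9561

P = RT/(V_m − b) − a/V_m² = (8.314)(433.9)/(0.3640 − 0.04315) − 234.3/(0.3640)²
  = 3607.4/0.32085 − 1768.4 = 11243 − 1768.4 = 9475 kPa
Z = PV_m/(RT) = (9475)(0.3640)/((8.314)(433.9)) = 3448.9/3607.4 = 0.9561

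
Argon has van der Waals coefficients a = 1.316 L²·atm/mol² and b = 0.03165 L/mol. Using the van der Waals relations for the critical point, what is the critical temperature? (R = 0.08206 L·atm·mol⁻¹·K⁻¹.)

For a van der Waals gas, T_c = 8a/(27Rb).
T_c = 8×1.316/(27×0.08206×0.03165) = 10.528/0.070124 = 150.1 K

T_c ≈ 150.1 K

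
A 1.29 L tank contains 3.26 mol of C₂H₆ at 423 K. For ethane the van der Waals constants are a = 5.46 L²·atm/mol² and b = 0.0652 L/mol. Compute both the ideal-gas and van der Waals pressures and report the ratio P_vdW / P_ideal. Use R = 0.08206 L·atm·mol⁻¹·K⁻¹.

Ideal: P_ideal = nRT/V = (3.26)(0.08206)(423)/1.29 = 87.7202 atm
vdW: P = nRT/(V − nb) − a n²/V² = 113.159/1.07745 − 58.0267/1.66410 = 105.025 − 34.8697 = 70.155 atm
Ratio = 70.155/87.7202 = 0.7998

P_vdW / P_ideal ≈ 0.7998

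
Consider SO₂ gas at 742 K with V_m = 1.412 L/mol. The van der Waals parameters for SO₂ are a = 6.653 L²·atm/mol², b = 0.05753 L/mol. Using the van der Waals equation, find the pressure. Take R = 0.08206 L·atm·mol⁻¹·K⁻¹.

P ≈ 41.62 atm

P = RT/(V_m − b) − a/V_m²
RT/(V_m − b) = (0.08206)(742)/(1.412 − 0.05753) = 60.889/1.3545 = 44.953 atm
a/V_m² = 6.653/(1.412)² = 3.3369 atm
P = 44.953 − 3.3369 = 41.62 atm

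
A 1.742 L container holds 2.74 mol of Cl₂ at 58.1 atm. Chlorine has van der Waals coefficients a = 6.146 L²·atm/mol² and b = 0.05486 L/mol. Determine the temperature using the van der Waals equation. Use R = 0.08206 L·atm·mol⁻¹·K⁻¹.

T ≈ 518.9 K

T = (P + a n²/V²)(V − nb)/(nR)
P + a n²/V² = 58.1 + (6.146)(2.74)²/(1.742)² = 73.305 atm
V − nb = 1.742 − (2.74)(0.05486) = 1.5917 L
T = (73.305)(1.5917)/((2.74)(0.08206)) = 518.9 K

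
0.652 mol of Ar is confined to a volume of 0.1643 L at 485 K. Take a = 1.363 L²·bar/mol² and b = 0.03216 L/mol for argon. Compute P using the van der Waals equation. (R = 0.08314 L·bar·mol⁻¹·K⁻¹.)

P ≈ 162.0 bar

P = nRT/(V − nb) − a n²/V²
nRT/(V − nb) = (0.652)(0.08314)(485)/(0.1643 − 0.652×0.03216) = 26.291/0.14333 = 183.43 bar
a n²/V² = (1.363)(0.652)²/(0.1643)² = 21.464 bar
P = 183.43 − 21.464 = 162.0 bar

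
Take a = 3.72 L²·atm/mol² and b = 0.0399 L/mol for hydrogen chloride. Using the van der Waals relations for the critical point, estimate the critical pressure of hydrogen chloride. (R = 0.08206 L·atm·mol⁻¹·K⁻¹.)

P_c ≈ 86.54 atm

For a van der Waals gas, P_c = a/(27b²).
P_c = 3.72/(27×(0.0399)²) = 3.72/0.042984 = 86.54 atm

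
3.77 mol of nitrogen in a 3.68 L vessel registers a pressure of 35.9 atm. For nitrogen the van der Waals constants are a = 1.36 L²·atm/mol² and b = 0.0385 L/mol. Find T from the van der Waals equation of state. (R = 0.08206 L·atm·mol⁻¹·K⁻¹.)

T = (P + a n²/V²)(V − nb)/(nR)
P + a n²/V² = 35.9 + (1.36)(3.77)²/(3.68)² = 37.327 atm
V − nb = 3.68 − (3.77)(0.0385) = 3.5349 L
T = (37.327)(3.5349)/((3.77)(0.08206)) = 426.5 K

T ≈ 426.5 K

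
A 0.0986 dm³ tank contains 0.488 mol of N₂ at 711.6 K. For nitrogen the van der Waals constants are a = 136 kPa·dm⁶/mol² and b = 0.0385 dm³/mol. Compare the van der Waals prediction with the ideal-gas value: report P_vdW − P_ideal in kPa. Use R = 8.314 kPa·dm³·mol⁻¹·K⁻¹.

ΔP ≈ 3562 kPa

Ideal: P_ideal = nRT/V = (0.488)(8.314)(711.6)/0.0986 = 29281.2 kPa
vdW: P = nRT/(V − nb) − a n²/V² = 2887.13/0.0798120 − 32.3876/0.00972196 = 36174.1 − 3331.39 = 32842.7 kPa
ΔP = 32842.7 − 29281.2 = 3562 kPa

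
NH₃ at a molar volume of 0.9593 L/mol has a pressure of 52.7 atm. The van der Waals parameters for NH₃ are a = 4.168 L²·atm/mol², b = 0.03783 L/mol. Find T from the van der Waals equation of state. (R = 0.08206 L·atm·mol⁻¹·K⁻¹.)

T ≈ 642.6 K

T = (P + a/V_m²)(V_m − b)/R
P + a/V_m² = 52.7 + 4.168/(0.9593)² = 57.229 atm
V_m − b = 0.9593 − 0.03783 = 0.92147 L/mol
T = (57.229)(0.92147)/0.08206 = 642.6 K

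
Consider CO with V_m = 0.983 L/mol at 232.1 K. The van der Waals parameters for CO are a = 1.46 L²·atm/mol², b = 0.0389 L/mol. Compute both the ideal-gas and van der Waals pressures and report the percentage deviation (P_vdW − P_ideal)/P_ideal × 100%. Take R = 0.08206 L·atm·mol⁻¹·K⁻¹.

Ideal: P_ideal = RT/V_m = (0.08206)(232.1)/0.983 = 19.3755 atm
vdW: P = RT/(V_m − b) − a/V_m² = 19.0461/0.944100 − 1.46/0.966289 = 20.1738 − 1.51094 = 18.6629 atm
% deviation = (18.6629 − 19.3755)/19.3755 × 100% = -3.68%

-3.68 %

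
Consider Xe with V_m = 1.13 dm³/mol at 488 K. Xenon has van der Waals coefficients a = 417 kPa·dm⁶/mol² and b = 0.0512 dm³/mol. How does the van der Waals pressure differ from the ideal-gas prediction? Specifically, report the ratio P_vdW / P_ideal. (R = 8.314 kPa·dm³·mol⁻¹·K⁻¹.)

P_vdW / P_ideal ≈ 0.9565

Ideal: P_ideal = RT/V_m = (8.314)(488)/1.13 = 3590.47 kPa
vdW: P = RT/(V_m − b) − a/V_m² = 4057.23/1.07880 − 417/1.27690 = 3760.87 − 326.572 = 3434.30 kPa
Ratio = 3434.30/3590.47 = 0.9565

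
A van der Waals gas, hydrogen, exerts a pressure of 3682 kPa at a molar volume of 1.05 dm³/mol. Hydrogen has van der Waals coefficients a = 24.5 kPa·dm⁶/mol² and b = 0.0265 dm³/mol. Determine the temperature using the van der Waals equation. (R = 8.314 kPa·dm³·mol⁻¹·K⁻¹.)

T ≈ 456.0 K

T = (P + a/V_m²)(V_m − b)/R
P + a/V_m² = 3682 + 24.5/(1.05)² = 3704.2 kPa
V_m − b = 1.05 − 0.0265 = 1.0235 dm³/mol
T = (3704.2)(1.0235)/8.314 = 456.0 K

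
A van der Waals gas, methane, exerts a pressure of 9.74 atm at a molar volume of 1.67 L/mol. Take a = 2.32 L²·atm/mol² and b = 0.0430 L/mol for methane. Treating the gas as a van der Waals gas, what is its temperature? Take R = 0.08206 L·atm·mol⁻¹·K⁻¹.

T ≈ 209.6 K

T = (P + a/V_m²)(V_m − b)/R
P + a/V_m² = 9.74 + 2.32/(1.67)² = 10.572 atm
V_m − b = 1.67 − 0.0430 = 1.6270 L/mol
T = (10.572)(1.6270)/0.08206 = 209.6 K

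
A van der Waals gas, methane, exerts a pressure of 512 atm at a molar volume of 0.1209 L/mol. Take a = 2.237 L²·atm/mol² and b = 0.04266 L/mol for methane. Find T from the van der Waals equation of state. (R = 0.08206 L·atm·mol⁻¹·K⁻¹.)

T = (P + a/V_m²)(V_m − b)/R
P + a/V_m² = 512 + 2.237/(0.1209)² = 665.04 atm
V_m − b = 0.1209 − 0.04266 = 0.078240 L/mol
T = (665.04)(0.078240)/0.08206 = 634.1 K

T ≈ 634.1 K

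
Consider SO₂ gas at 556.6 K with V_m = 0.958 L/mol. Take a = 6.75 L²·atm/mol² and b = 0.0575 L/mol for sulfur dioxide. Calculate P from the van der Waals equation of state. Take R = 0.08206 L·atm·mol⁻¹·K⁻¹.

P = RT/(V_m − b) − a/V_m²
RT/(V_m − b) = (0.08206)(556.6)/(0.958 − 0.0575) = 45.675/0.90050 = 50.722 atm
a/V_m² = 6.75/(0.958)² = 7.3548 atm
P = 50.722 − 7.3548 = 43.37 atm

P ≈ 43.37 atm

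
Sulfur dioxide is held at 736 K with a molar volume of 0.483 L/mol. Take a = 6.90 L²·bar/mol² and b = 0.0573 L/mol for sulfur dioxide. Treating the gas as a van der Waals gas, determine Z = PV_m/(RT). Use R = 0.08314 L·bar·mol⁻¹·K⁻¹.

P = RT/(V_m − b) − a/V_m² = (0.08314)(736)/(0.483 − 0.0573) − 6.90/(0.483)²
  = 61.191/0.42570 − 29.577 = 143.74 − 29.577 = 114.16 bar
Z = PV_m/(RT) = (114.16)(0.483)/((0.08314)(736)) = 55.139/61.191 = 0.9011

Z ≈ 0.9011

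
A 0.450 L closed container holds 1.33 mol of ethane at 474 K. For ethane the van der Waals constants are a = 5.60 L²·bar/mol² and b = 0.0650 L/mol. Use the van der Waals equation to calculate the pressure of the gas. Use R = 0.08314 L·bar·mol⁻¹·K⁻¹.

P = nRT/(V − nb) − a n²/V²
nRT/(V − nb) = (1.33)(0.08314)(474)/(0.450 − 1.33×0.0650) = 52.413/0.36355 = 144.17 bar
a n²/V² = (5.60)(1.33)²/(0.450)² = 48.918 bar
P = 144.17 − 48.918 = 95.25 bar

P ≈ 95.25 bar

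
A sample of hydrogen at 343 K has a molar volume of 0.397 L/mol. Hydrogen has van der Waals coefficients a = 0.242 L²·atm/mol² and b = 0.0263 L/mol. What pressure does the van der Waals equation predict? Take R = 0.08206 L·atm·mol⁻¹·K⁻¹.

P = RT/(V_m − b) − a/V_m²
RT/(V_m − b) = (0.08206)(343)/(0.397 − 0.0263) = 28.147/0.37070 = 75.929 atm
a/V_m² = 0.242/(0.397)² = 1.5354 atm
P = 75.929 − 1.5354 = 74.39 atm

P ≈ 74.39 atm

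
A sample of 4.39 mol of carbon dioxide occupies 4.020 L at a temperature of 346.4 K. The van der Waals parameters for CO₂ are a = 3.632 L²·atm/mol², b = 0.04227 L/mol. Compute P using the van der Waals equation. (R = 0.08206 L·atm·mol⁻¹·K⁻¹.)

P = nRT/(V − nb) − a n²/V²
nRT/(V − nb) = (4.39)(0.08206)(346.4)/(4.020 − 4.39×0.04227) = 124.79/3.8344 = 32.545 atm
a n²/V² = (3.632)(4.39)²/(4.020)² = 4.3313 atm
P = 32.545 − 4.3313 = 28.21 atm

P ≈ 28.21 atm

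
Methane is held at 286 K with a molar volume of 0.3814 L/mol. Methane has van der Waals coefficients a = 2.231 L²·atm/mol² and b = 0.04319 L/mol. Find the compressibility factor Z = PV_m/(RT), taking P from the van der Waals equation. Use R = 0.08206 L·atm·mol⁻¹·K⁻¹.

Z ≈ 0.8785

P = RT/(V_m − b) − a/V_m² = (0.08206)(286)/(0.3814 − 0.04319) − 2.231/(0.3814)²
  = 23.469/0.33821 − 15.337 = 69.392 − 15.337 = 54.055 atm
Z = PV_m/(RT) = (54.055)(0.3814)/((0.08206)(286)) = 20.617/23.469 = 0.8785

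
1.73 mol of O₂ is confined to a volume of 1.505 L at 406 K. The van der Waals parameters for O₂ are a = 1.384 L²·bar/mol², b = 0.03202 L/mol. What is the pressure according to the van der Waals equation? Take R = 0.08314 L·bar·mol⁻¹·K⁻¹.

P ≈ 38.46 bar

P = nRT/(V − nb) − a n²/V²
nRT/(V − nb) = (1.73)(0.08314)(406)/(1.505 − 1.73×0.03202) = 58.396/1.4496 = 40.284 bar
a n²/V² = (1.384)(1.73)²/(1.505)² = 1.8288 bar
P = 40.284 − 1.8288 = 38.46 bar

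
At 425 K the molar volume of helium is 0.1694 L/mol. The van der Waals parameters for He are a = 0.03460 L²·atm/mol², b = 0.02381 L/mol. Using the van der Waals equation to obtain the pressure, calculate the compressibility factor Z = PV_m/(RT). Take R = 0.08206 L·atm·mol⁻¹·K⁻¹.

Z ≈ 1.158

P = RT/(V_m − b) − a/V_m² = (0.08206)(425)/(0.1694 − 0.02381) − 0.03460/(0.1694)²
  = 34.876/0.14559 − 1.2057 = 239.55 − 1.2057 = 238.34 atm
Z = PV_m/(RT) = (238.34)(0.1694)/((0.08206)(425)) = 40.375/34.876 = 1.158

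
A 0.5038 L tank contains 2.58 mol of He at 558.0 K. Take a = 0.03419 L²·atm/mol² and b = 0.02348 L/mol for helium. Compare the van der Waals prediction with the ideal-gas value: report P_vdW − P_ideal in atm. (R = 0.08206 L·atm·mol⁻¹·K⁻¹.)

Ideal: P_ideal = nRT/V = (2.58)(0.08206)(558.0)/0.5038 = 234.492 atm
vdW: P = nRT/(V − nb) − a n²/V² = 118.137/0.443222 − 0.227582/0.253814 = 266.541 − 0.896649 = 265.644 atm
ΔP = 265.644 − 234.492 = 31.15 atm

ΔP ≈ 31.15 atm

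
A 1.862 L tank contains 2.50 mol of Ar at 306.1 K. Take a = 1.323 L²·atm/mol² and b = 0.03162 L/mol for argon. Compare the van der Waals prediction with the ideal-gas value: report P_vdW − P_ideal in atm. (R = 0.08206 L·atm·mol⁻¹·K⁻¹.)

Ideal: P_ideal = nRT/V = (2.50)(0.08206)(306.1)/1.862 = 33.7252 atm
vdW: P = nRT/(V − nb) − a n²/V² = 62.7964/1.78295 − 8.26875/3.46704 = 35.2205 − 2.38496 = 32.8355 atm
ΔP = 32.8355 − 33.7252 = -0.890 atm

ΔP ≈ -0.890 atm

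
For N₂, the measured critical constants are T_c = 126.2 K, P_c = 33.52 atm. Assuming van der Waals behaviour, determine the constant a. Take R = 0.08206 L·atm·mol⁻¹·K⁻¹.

a ≈ 1.350 L²·atm/mol²

From T_c = 8a/(27Rb) and P_c = a/(27b²): a = 27 R² T_c²/(64 P_c).
a = 27×(0.08206)²×(126.2)²/(64×33.52) = 2895.6/2145.3 = 1.350 L²·atm/mol²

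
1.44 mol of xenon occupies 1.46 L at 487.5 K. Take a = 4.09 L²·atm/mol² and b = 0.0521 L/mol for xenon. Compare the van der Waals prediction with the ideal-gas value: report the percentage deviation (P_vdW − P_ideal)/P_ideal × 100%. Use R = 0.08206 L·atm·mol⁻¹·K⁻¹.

-4.67 %

Ideal: P_ideal = nRT/V = (1.44)(0.08206)(487.5)/1.46 = 39.4562 atm
vdW: P = nRT/(V − nb) − a n²/V² = 57.6061/1.38498 − 8.48102/2.13160 = 41.5935 − 3.97871 = 37.6148 atm
% deviation = (37.6148 − 39.4562)/39.4562 × 100% = -4.67%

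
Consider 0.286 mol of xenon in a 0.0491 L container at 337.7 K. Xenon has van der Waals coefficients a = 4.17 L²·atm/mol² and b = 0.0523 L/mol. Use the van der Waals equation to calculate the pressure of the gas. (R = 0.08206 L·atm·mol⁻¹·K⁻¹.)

P ≈ 90.65 atm

P = nRT/(V − nb) − a n²/V²
nRT/(V − nb) = (0.286)(0.08206)(337.7)/(0.0491 − 0.286×0.0523) = 7.9255/0.034142 = 232.13 atm
a n²/V² = (4.17)(0.286)²/(0.0491)² = 141.48 atm
P = 232.13 − 141.48 = 90.65 atm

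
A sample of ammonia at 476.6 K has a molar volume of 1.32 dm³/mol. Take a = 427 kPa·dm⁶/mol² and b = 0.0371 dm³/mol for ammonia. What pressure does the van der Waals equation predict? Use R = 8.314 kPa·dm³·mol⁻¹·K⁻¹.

P ≈ 2844 kPa

P = RT/(V_m − b) − a/V_m²
RT/(V_m − b) = (8.314)(476.6)/(1.32 − 0.0371) = 3962.5/1.2829 = 3088.7 kPa
a/V_m² = 427/(1.32)² = 245.06 kPa
P = 3088.7 − 245.06 = 2844 kPa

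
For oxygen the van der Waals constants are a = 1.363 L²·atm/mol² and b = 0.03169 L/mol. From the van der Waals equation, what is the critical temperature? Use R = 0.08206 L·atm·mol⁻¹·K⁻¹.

For a van der Waals gas, T_c = 8a/(27Rb).
T_c = 8×1.363/(27×0.08206×0.03169) = 10.904/0.070213 = 155.3 K

T_c ≈ 155.3 K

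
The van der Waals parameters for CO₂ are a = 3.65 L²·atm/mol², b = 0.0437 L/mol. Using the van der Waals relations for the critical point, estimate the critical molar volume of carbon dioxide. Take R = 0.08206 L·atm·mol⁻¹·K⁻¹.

For a van der Waals gas, V_m,c = 3b.
V_m,c = 3×0.0437 = 0.1311 L/mol

V_m,c ≈ 0.1311 L/mol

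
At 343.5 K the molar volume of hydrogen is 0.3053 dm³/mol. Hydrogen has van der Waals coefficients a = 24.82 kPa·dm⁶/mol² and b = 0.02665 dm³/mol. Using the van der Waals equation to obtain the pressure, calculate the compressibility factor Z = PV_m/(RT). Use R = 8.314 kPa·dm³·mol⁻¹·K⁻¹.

Z ≈ 1.067

P = RT/(V_m − b) − a/V_m² = (8.314)(343.5)/(0.3053 − 0.02665) − 24.82/(0.3053)²
  = 2855.9/0.27865 − 266.29 = 10249 − 266.29 = 9983 kPa
Z = PV_m/(RT) = (9983)(0.3053)/((8.314)(343.5)) = 3047.8/2855.9 = 1.067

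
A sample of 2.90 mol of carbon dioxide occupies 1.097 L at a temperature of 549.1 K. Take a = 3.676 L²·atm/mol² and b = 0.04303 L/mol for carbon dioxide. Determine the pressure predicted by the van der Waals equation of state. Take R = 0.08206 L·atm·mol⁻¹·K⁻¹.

P ≈ 108.7 atm

P = nRT/(V − nb) − a n²/V²
nRT/(V − nb) = (2.90)(0.08206)(549.1)/(1.097 − 2.90×0.04303) = 130.67/0.97221 = 134.41 atm
a n²/V² = (3.676)(2.90)²/(1.097)² = 25.690 atm
P = 134.41 − 25.690 = 108.7 atm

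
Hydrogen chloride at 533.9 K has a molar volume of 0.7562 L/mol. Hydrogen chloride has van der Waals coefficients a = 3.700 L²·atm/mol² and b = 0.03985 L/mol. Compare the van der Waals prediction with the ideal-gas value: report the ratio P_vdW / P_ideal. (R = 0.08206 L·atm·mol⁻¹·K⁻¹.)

P_vdW / P_ideal ≈ 0.9439

Ideal: P_ideal = RT/V_m = (0.08206)(533.9)/0.7562 = 57.9368 atm
vdW: P = RT/(V_m − b) − a/V_m² = 43.8118/0.716350 − 3.700/0.571838 = 61.1598 − 6.47036 = 54.6894 atm
Ratio = 54.6894/57.9368 = 0.9439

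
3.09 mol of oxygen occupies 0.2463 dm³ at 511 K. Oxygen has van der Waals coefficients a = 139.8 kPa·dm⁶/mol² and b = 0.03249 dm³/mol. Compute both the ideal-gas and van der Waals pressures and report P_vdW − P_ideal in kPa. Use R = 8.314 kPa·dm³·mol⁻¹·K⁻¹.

Ideal: P_ideal = nRT/V = (3.09)(8.314)(511)/0.2463 = 53299.7 kPa
vdW: P = nRT/(V − nb) − a n²/V² = 13127.7/0.145906 − 1334.82/0.0606637 = 89973.7 − 22003.6 = 67970.1 kPa
ΔP = 67970.1 − 53299.7 = 14670 kPa

ΔP ≈ 14670 kPa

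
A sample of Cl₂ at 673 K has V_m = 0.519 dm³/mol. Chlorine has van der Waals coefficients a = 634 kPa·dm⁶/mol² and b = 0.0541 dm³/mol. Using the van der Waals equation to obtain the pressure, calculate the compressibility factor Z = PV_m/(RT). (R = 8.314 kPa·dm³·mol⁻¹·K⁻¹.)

Z ≈ 0.8980

P = RT/(V_m − b) − a/V_m² = (8.314)(673)/(0.519 − 0.0541) − 634/(0.519)²
  = 5595.3/0.46490 − 2353.7 = 12035 − 2353.7 = 9681 kPa
Z = PV_m/(RT) = (9681)(0.519)/((8.314)(673)) = 5024.4/5595.3 = 0.8980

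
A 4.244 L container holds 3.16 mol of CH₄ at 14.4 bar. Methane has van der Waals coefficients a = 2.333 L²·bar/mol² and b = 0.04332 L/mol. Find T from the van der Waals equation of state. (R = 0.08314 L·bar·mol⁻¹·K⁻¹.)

T ≈ 245.3 K

T = (P + a n²/V²)(V − nb)/(nR)
P + a n²/V² = 14.4 + (2.333)(3.16)²/(4.244)² = 15.693 bar
V − nb = 4.244 − (3.16)(0.04332) = 4.1071 L
T = (15.693)(4.1071)/((3.16)(0.08314)) = 245.3 K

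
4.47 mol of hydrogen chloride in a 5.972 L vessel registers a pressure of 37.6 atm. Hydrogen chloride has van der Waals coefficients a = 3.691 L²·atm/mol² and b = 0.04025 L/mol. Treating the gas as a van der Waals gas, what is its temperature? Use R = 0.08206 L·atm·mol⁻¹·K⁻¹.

T ≈ 626.4 K

T = (P + a n²/V²)(V − nb)/(nR)
P + a n²/V² = 37.6 + (3.691)(4.47)²/(5.972)² = 39.668 atm
V − nb = 5.972 − (4.47)(0.04025) = 5.7921 L
T = (39.668)(5.7921)/((4.47)(0.08206)) = 626.4 K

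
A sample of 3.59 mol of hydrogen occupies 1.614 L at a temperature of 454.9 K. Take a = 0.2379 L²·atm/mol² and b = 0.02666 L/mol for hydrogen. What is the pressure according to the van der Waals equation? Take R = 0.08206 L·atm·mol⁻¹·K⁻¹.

P ≈ 87.09 atm

P = nRT/(V − nb) − a n²/V²
nRT/(V − nb) = (3.59)(0.08206)(454.9)/(1.614 − 3.59×0.02666) = 134.01/1.5183 = 88.263 atm
a n²/V² = (0.2379)(3.59)²/(1.614)² = 1.1770 atm
P = 88.263 − 1.1770 = 87.09 atm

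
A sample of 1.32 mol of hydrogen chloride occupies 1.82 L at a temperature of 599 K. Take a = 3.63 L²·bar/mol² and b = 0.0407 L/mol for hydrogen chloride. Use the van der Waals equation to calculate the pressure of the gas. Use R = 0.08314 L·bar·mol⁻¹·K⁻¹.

P ≈ 35.31 bar

P = nRT/(V − nb) − a n²/V²
nRT/(V − nb) = (1.32)(0.08314)(599)/(1.82 − 1.32×0.0407) = 65.737/1.7663 = 37.217 bar
a n²/V² = (3.63)(1.32)²/(1.82)² = 1.9095 bar
P = 37.217 − 1.9095 = 35.31 bar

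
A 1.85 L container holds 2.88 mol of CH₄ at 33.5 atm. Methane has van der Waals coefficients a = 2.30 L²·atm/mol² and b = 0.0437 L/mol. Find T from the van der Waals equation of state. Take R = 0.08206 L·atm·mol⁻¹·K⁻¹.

T ≈ 285.1 K

T = (P + a n²/V²)(V − nb)/(nR)
P + a n²/V² = 33.5 + (2.30)(2.88)²/(1.85)² = 39.074 atm
V − nb = 1.85 − (2.88)(0.0437) = 1.7241 L
T = (39.074)(1.7241)/((2.88)(0.08206)) = 285.1 K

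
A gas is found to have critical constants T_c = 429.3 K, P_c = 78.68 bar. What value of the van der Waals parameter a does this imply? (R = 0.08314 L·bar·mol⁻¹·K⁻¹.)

a ≈ 6.831 L²·bar/mol²

From T_c = 8a/(27Rb) and P_c = a/(27b²): a = 27 R² T_c²/(64 P_c).
a = 27×(0.08314)²×(429.3)²/(64×78.68) = 34396/5035.5 = 6.831 L²·bar/mol²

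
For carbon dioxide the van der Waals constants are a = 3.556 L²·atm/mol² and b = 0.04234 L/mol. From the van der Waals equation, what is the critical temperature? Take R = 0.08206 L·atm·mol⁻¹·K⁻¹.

For a van der Waals gas, T_c = 8a/(27Rb).
T_c = 8×3.556/(27×0.08206×0.04234) = 28.448/0.093809 = 303.3 K

T_c ≈ 303.3 K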